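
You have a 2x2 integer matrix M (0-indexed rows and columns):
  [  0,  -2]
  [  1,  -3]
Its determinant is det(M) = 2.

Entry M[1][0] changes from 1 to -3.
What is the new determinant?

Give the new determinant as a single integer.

det is linear in row 1: changing M[1][0] by delta changes det by delta * cofactor(1,0).
Cofactor C_10 = (-1)^(1+0) * minor(1,0) = 2
Entry delta = -3 - 1 = -4
Det delta = -4 * 2 = -8
New det = 2 + -8 = -6

Answer: -6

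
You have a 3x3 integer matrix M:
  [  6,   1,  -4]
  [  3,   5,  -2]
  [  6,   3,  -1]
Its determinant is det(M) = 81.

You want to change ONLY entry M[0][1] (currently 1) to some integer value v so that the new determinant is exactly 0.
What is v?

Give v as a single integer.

det is linear in entry M[0][1]: det = old_det + (v - 1) * C_01
Cofactor C_01 = -9
Want det = 0: 81 + (v - 1) * -9 = 0
  (v - 1) = -81 / -9 = 9
  v = 1 + (9) = 10

Answer: 10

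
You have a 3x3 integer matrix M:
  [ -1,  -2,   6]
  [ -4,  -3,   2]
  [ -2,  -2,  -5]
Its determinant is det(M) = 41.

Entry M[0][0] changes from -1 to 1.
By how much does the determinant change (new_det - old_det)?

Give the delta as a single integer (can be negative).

Answer: 38

Derivation:
Cofactor C_00 = 19
Entry delta = 1 - -1 = 2
Det delta = entry_delta * cofactor = 2 * 19 = 38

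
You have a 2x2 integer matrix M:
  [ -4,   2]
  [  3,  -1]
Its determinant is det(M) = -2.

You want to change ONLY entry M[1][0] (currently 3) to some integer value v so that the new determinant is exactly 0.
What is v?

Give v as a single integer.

det is linear in entry M[1][0]: det = old_det + (v - 3) * C_10
Cofactor C_10 = -2
Want det = 0: -2 + (v - 3) * -2 = 0
  (v - 3) = 2 / -2 = -1
  v = 3 + (-1) = 2

Answer: 2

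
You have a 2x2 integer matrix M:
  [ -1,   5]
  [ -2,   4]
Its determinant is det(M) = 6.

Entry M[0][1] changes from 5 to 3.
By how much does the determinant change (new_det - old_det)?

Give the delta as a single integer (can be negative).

Answer: -4

Derivation:
Cofactor C_01 = 2
Entry delta = 3 - 5 = -2
Det delta = entry_delta * cofactor = -2 * 2 = -4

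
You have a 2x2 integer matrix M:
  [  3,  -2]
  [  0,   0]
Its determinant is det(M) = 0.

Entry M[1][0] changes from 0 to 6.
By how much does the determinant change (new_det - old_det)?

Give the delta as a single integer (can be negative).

Cofactor C_10 = 2
Entry delta = 6 - 0 = 6
Det delta = entry_delta * cofactor = 6 * 2 = 12

Answer: 12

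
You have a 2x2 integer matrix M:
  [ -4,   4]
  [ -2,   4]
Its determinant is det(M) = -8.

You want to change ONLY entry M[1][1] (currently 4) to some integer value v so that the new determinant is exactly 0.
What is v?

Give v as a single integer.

det is linear in entry M[1][1]: det = old_det + (v - 4) * C_11
Cofactor C_11 = -4
Want det = 0: -8 + (v - 4) * -4 = 0
  (v - 4) = 8 / -4 = -2
  v = 4 + (-2) = 2

Answer: 2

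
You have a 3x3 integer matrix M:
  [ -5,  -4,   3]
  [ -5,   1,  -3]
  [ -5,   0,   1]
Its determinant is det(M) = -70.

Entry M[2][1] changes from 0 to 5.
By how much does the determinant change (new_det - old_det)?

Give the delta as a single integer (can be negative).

Cofactor C_21 = -30
Entry delta = 5 - 0 = 5
Det delta = entry_delta * cofactor = 5 * -30 = -150

Answer: -150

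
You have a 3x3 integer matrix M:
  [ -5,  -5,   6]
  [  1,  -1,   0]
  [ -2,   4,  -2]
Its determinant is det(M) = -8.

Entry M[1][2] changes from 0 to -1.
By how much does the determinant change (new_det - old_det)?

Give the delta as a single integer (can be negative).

Answer: -30

Derivation:
Cofactor C_12 = 30
Entry delta = -1 - 0 = -1
Det delta = entry_delta * cofactor = -1 * 30 = -30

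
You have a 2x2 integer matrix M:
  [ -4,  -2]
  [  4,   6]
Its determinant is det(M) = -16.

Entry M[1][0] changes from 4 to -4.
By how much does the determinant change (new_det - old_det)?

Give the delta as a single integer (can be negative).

Answer: -16

Derivation:
Cofactor C_10 = 2
Entry delta = -4 - 4 = -8
Det delta = entry_delta * cofactor = -8 * 2 = -16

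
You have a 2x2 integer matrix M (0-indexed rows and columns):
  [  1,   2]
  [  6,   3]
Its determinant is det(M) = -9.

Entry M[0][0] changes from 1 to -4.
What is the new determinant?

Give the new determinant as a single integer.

Answer: -24

Derivation:
det is linear in row 0: changing M[0][0] by delta changes det by delta * cofactor(0,0).
Cofactor C_00 = (-1)^(0+0) * minor(0,0) = 3
Entry delta = -4 - 1 = -5
Det delta = -5 * 3 = -15
New det = -9 + -15 = -24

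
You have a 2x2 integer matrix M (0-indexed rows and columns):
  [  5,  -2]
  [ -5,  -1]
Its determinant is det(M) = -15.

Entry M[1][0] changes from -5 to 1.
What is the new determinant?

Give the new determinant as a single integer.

Answer: -3

Derivation:
det is linear in row 1: changing M[1][0] by delta changes det by delta * cofactor(1,0).
Cofactor C_10 = (-1)^(1+0) * minor(1,0) = 2
Entry delta = 1 - -5 = 6
Det delta = 6 * 2 = 12
New det = -15 + 12 = -3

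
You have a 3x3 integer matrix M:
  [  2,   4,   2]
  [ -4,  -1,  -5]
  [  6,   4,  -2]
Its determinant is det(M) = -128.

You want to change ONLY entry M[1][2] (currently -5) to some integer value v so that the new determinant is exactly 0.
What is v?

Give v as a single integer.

det is linear in entry M[1][2]: det = old_det + (v - -5) * C_12
Cofactor C_12 = 16
Want det = 0: -128 + (v - -5) * 16 = 0
  (v - -5) = 128 / 16 = 8
  v = -5 + (8) = 3

Answer: 3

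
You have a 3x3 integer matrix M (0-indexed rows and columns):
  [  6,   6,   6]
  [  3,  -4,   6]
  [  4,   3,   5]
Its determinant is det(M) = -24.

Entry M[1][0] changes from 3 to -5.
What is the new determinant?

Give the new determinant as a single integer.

det is linear in row 1: changing M[1][0] by delta changes det by delta * cofactor(1,0).
Cofactor C_10 = (-1)^(1+0) * minor(1,0) = -12
Entry delta = -5 - 3 = -8
Det delta = -8 * -12 = 96
New det = -24 + 96 = 72

Answer: 72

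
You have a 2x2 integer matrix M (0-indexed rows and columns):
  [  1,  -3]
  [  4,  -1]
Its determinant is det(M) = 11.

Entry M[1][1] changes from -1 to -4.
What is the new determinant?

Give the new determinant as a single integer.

det is linear in row 1: changing M[1][1] by delta changes det by delta * cofactor(1,1).
Cofactor C_11 = (-1)^(1+1) * minor(1,1) = 1
Entry delta = -4 - -1 = -3
Det delta = -3 * 1 = -3
New det = 11 + -3 = 8

Answer: 8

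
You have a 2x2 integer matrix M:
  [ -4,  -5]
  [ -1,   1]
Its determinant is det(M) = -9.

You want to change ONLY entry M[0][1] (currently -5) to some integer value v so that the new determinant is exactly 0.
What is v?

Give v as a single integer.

Answer: 4

Derivation:
det is linear in entry M[0][1]: det = old_det + (v - -5) * C_01
Cofactor C_01 = 1
Want det = 0: -9 + (v - -5) * 1 = 0
  (v - -5) = 9 / 1 = 9
  v = -5 + (9) = 4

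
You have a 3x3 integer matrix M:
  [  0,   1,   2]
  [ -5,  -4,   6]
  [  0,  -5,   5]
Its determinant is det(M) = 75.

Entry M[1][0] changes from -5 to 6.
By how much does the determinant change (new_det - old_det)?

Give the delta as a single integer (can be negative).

Answer: -165

Derivation:
Cofactor C_10 = -15
Entry delta = 6 - -5 = 11
Det delta = entry_delta * cofactor = 11 * -15 = -165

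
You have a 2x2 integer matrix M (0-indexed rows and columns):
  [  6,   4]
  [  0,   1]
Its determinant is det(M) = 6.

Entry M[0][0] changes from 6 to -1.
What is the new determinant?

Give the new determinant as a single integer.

Answer: -1

Derivation:
det is linear in row 0: changing M[0][0] by delta changes det by delta * cofactor(0,0).
Cofactor C_00 = (-1)^(0+0) * minor(0,0) = 1
Entry delta = -1 - 6 = -7
Det delta = -7 * 1 = -7
New det = 6 + -7 = -1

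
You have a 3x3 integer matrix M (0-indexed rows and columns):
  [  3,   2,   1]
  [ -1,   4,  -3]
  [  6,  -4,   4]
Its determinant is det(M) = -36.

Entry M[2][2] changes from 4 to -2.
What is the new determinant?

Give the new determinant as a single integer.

Answer: -120

Derivation:
det is linear in row 2: changing M[2][2] by delta changes det by delta * cofactor(2,2).
Cofactor C_22 = (-1)^(2+2) * minor(2,2) = 14
Entry delta = -2 - 4 = -6
Det delta = -6 * 14 = -84
New det = -36 + -84 = -120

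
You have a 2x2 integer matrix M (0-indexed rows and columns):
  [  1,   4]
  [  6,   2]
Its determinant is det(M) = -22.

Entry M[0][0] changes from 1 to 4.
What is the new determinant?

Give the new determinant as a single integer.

Answer: -16

Derivation:
det is linear in row 0: changing M[0][0] by delta changes det by delta * cofactor(0,0).
Cofactor C_00 = (-1)^(0+0) * minor(0,0) = 2
Entry delta = 4 - 1 = 3
Det delta = 3 * 2 = 6
New det = -22 + 6 = -16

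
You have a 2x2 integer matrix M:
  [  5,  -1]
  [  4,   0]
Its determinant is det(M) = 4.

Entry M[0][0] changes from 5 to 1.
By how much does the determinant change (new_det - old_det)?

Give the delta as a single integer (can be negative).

Answer: 0

Derivation:
Cofactor C_00 = 0
Entry delta = 1 - 5 = -4
Det delta = entry_delta * cofactor = -4 * 0 = 0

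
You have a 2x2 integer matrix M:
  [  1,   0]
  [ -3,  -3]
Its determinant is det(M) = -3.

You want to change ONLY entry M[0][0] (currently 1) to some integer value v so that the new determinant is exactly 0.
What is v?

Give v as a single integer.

Answer: 0

Derivation:
det is linear in entry M[0][0]: det = old_det + (v - 1) * C_00
Cofactor C_00 = -3
Want det = 0: -3 + (v - 1) * -3 = 0
  (v - 1) = 3 / -3 = -1
  v = 1 + (-1) = 0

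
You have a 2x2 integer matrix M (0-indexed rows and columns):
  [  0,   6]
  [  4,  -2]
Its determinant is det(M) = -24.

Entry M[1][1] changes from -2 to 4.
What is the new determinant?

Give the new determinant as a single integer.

Answer: -24

Derivation:
det is linear in row 1: changing M[1][1] by delta changes det by delta * cofactor(1,1).
Cofactor C_11 = (-1)^(1+1) * minor(1,1) = 0
Entry delta = 4 - -2 = 6
Det delta = 6 * 0 = 0
New det = -24 + 0 = -24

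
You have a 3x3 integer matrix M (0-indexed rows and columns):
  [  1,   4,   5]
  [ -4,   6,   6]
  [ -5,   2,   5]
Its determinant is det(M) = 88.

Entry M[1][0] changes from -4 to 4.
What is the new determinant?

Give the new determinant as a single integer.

Answer: 8

Derivation:
det is linear in row 1: changing M[1][0] by delta changes det by delta * cofactor(1,0).
Cofactor C_10 = (-1)^(1+0) * minor(1,0) = -10
Entry delta = 4 - -4 = 8
Det delta = 8 * -10 = -80
New det = 88 + -80 = 8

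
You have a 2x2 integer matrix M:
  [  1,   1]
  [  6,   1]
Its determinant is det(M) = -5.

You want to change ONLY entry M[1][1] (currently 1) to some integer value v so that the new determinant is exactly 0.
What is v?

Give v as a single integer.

det is linear in entry M[1][1]: det = old_det + (v - 1) * C_11
Cofactor C_11 = 1
Want det = 0: -5 + (v - 1) * 1 = 0
  (v - 1) = 5 / 1 = 5
  v = 1 + (5) = 6

Answer: 6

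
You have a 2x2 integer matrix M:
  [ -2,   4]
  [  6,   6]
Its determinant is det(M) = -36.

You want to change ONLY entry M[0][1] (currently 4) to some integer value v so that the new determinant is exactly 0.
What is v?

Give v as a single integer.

Answer: -2

Derivation:
det is linear in entry M[0][1]: det = old_det + (v - 4) * C_01
Cofactor C_01 = -6
Want det = 0: -36 + (v - 4) * -6 = 0
  (v - 4) = 36 / -6 = -6
  v = 4 + (-6) = -2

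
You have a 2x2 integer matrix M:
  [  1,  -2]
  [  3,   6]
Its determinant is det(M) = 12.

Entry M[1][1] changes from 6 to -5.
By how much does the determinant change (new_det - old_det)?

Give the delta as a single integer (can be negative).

Cofactor C_11 = 1
Entry delta = -5 - 6 = -11
Det delta = entry_delta * cofactor = -11 * 1 = -11

Answer: -11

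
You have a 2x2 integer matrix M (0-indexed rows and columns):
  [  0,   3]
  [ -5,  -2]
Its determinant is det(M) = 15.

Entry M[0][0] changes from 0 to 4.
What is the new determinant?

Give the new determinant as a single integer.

det is linear in row 0: changing M[0][0] by delta changes det by delta * cofactor(0,0).
Cofactor C_00 = (-1)^(0+0) * minor(0,0) = -2
Entry delta = 4 - 0 = 4
Det delta = 4 * -2 = -8
New det = 15 + -8 = 7

Answer: 7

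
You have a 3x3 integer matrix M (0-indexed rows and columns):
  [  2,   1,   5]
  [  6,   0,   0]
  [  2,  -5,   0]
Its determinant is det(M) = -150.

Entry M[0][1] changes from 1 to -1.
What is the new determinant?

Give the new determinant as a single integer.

Answer: -150

Derivation:
det is linear in row 0: changing M[0][1] by delta changes det by delta * cofactor(0,1).
Cofactor C_01 = (-1)^(0+1) * minor(0,1) = 0
Entry delta = -1 - 1 = -2
Det delta = -2 * 0 = 0
New det = -150 + 0 = -150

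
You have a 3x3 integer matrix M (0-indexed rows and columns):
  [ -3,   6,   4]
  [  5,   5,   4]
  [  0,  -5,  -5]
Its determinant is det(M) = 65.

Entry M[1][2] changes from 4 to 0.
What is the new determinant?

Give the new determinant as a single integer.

Answer: 125

Derivation:
det is linear in row 1: changing M[1][2] by delta changes det by delta * cofactor(1,2).
Cofactor C_12 = (-1)^(1+2) * minor(1,2) = -15
Entry delta = 0 - 4 = -4
Det delta = -4 * -15 = 60
New det = 65 + 60 = 125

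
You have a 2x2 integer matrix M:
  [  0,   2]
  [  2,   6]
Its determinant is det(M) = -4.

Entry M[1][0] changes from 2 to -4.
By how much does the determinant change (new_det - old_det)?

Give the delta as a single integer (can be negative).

Answer: 12

Derivation:
Cofactor C_10 = -2
Entry delta = -4 - 2 = -6
Det delta = entry_delta * cofactor = -6 * -2 = 12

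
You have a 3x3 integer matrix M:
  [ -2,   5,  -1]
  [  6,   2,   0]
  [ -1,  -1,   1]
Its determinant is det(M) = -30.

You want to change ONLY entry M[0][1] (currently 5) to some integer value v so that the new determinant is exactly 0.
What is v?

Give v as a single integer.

det is linear in entry M[0][1]: det = old_det + (v - 5) * C_01
Cofactor C_01 = -6
Want det = 0: -30 + (v - 5) * -6 = 0
  (v - 5) = 30 / -6 = -5
  v = 5 + (-5) = 0

Answer: 0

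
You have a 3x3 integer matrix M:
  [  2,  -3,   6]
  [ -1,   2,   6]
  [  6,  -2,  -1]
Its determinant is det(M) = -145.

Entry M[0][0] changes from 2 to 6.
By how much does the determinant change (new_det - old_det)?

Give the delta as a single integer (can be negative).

Answer: 40

Derivation:
Cofactor C_00 = 10
Entry delta = 6 - 2 = 4
Det delta = entry_delta * cofactor = 4 * 10 = 40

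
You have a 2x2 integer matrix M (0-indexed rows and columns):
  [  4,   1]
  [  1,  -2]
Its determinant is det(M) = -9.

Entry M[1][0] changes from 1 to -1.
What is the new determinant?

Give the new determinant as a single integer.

Answer: -7

Derivation:
det is linear in row 1: changing M[1][0] by delta changes det by delta * cofactor(1,0).
Cofactor C_10 = (-1)^(1+0) * minor(1,0) = -1
Entry delta = -1 - 1 = -2
Det delta = -2 * -1 = 2
New det = -9 + 2 = -7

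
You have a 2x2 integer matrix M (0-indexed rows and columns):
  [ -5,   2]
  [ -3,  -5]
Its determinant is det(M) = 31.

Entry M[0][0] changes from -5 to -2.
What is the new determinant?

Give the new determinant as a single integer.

Answer: 16

Derivation:
det is linear in row 0: changing M[0][0] by delta changes det by delta * cofactor(0,0).
Cofactor C_00 = (-1)^(0+0) * minor(0,0) = -5
Entry delta = -2 - -5 = 3
Det delta = 3 * -5 = -15
New det = 31 + -15 = 16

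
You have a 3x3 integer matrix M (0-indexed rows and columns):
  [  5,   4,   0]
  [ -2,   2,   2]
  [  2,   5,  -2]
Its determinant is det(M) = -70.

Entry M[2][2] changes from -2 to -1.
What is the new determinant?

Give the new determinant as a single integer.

Answer: -52

Derivation:
det is linear in row 2: changing M[2][2] by delta changes det by delta * cofactor(2,2).
Cofactor C_22 = (-1)^(2+2) * minor(2,2) = 18
Entry delta = -1 - -2 = 1
Det delta = 1 * 18 = 18
New det = -70 + 18 = -52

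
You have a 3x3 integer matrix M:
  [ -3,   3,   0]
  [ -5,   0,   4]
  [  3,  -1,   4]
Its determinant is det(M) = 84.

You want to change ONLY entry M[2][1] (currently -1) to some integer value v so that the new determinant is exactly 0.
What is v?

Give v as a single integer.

Answer: -8

Derivation:
det is linear in entry M[2][1]: det = old_det + (v - -1) * C_21
Cofactor C_21 = 12
Want det = 0: 84 + (v - -1) * 12 = 0
  (v - -1) = -84 / 12 = -7
  v = -1 + (-7) = -8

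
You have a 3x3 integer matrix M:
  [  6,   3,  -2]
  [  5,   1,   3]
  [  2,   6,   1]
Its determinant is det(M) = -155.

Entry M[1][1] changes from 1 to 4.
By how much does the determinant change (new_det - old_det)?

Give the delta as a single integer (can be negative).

Answer: 30

Derivation:
Cofactor C_11 = 10
Entry delta = 4 - 1 = 3
Det delta = entry_delta * cofactor = 3 * 10 = 30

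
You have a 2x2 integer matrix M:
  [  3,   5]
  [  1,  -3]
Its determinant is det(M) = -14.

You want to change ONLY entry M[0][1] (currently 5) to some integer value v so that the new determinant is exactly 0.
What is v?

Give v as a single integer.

det is linear in entry M[0][1]: det = old_det + (v - 5) * C_01
Cofactor C_01 = -1
Want det = 0: -14 + (v - 5) * -1 = 0
  (v - 5) = 14 / -1 = -14
  v = 5 + (-14) = -9

Answer: -9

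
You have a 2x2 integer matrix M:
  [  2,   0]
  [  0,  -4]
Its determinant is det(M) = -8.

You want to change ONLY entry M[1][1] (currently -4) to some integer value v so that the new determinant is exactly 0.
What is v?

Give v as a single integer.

det is linear in entry M[1][1]: det = old_det + (v - -4) * C_11
Cofactor C_11 = 2
Want det = 0: -8 + (v - -4) * 2 = 0
  (v - -4) = 8 / 2 = 4
  v = -4 + (4) = 0

Answer: 0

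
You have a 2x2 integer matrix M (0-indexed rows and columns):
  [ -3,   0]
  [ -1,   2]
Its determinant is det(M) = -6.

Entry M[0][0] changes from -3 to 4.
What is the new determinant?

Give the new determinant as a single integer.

det is linear in row 0: changing M[0][0] by delta changes det by delta * cofactor(0,0).
Cofactor C_00 = (-1)^(0+0) * minor(0,0) = 2
Entry delta = 4 - -3 = 7
Det delta = 7 * 2 = 14
New det = -6 + 14 = 8

Answer: 8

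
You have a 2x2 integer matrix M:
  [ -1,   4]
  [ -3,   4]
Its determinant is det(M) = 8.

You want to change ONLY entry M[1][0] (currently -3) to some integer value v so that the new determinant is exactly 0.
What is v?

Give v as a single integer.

Answer: -1

Derivation:
det is linear in entry M[1][0]: det = old_det + (v - -3) * C_10
Cofactor C_10 = -4
Want det = 0: 8 + (v - -3) * -4 = 0
  (v - -3) = -8 / -4 = 2
  v = -3 + (2) = -1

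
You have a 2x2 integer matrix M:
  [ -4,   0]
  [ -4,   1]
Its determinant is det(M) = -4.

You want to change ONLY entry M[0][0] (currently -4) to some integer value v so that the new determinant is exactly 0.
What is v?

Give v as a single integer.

det is linear in entry M[0][0]: det = old_det + (v - -4) * C_00
Cofactor C_00 = 1
Want det = 0: -4 + (v - -4) * 1 = 0
  (v - -4) = 4 / 1 = 4
  v = -4 + (4) = 0

Answer: 0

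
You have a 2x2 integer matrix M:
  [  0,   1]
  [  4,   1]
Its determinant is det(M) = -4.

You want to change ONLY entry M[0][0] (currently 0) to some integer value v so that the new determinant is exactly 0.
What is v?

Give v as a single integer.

det is linear in entry M[0][0]: det = old_det + (v - 0) * C_00
Cofactor C_00 = 1
Want det = 0: -4 + (v - 0) * 1 = 0
  (v - 0) = 4 / 1 = 4
  v = 0 + (4) = 4

Answer: 4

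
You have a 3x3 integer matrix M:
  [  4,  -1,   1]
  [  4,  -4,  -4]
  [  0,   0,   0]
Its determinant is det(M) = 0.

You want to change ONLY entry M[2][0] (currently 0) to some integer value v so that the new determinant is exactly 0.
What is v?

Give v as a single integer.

Answer: 0

Derivation:
det is linear in entry M[2][0]: det = old_det + (v - 0) * C_20
Cofactor C_20 = 8
Want det = 0: 0 + (v - 0) * 8 = 0
  (v - 0) = 0 / 8 = 0
  v = 0 + (0) = 0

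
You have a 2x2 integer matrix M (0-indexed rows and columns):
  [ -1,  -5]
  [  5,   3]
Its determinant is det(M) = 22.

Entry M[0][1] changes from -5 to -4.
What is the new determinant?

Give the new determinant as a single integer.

det is linear in row 0: changing M[0][1] by delta changes det by delta * cofactor(0,1).
Cofactor C_01 = (-1)^(0+1) * minor(0,1) = -5
Entry delta = -4 - -5 = 1
Det delta = 1 * -5 = -5
New det = 22 + -5 = 17

Answer: 17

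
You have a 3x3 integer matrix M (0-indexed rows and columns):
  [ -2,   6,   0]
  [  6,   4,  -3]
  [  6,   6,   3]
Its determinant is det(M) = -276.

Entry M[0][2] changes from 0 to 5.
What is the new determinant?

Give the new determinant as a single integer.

det is linear in row 0: changing M[0][2] by delta changes det by delta * cofactor(0,2).
Cofactor C_02 = (-1)^(0+2) * minor(0,2) = 12
Entry delta = 5 - 0 = 5
Det delta = 5 * 12 = 60
New det = -276 + 60 = -216

Answer: -216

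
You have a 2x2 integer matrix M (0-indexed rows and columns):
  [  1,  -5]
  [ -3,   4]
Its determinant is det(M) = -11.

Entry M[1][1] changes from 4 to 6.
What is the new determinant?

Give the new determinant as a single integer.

det is linear in row 1: changing M[1][1] by delta changes det by delta * cofactor(1,1).
Cofactor C_11 = (-1)^(1+1) * minor(1,1) = 1
Entry delta = 6 - 4 = 2
Det delta = 2 * 1 = 2
New det = -11 + 2 = -9

Answer: -9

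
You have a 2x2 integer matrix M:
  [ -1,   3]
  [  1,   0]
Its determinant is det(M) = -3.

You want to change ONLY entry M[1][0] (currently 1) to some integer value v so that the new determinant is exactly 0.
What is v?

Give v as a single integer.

Answer: 0

Derivation:
det is linear in entry M[1][0]: det = old_det + (v - 1) * C_10
Cofactor C_10 = -3
Want det = 0: -3 + (v - 1) * -3 = 0
  (v - 1) = 3 / -3 = -1
  v = 1 + (-1) = 0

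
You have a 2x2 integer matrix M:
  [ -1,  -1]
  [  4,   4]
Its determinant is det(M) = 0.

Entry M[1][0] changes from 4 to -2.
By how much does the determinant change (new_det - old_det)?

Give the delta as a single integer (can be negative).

Answer: -6

Derivation:
Cofactor C_10 = 1
Entry delta = -2 - 4 = -6
Det delta = entry_delta * cofactor = -6 * 1 = -6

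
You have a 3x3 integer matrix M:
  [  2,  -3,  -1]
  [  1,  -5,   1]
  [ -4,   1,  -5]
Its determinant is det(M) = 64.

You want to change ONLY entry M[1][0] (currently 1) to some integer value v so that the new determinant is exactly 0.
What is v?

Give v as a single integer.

Answer: 5

Derivation:
det is linear in entry M[1][0]: det = old_det + (v - 1) * C_10
Cofactor C_10 = -16
Want det = 0: 64 + (v - 1) * -16 = 0
  (v - 1) = -64 / -16 = 4
  v = 1 + (4) = 5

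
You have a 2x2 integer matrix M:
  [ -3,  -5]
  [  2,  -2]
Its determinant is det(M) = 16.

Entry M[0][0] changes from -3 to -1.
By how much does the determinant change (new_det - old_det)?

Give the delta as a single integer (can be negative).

Answer: -4

Derivation:
Cofactor C_00 = -2
Entry delta = -1 - -3 = 2
Det delta = entry_delta * cofactor = 2 * -2 = -4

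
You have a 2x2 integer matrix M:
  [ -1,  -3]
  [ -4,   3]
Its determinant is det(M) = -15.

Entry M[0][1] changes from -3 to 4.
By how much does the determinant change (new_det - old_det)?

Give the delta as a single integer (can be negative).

Answer: 28

Derivation:
Cofactor C_01 = 4
Entry delta = 4 - -3 = 7
Det delta = entry_delta * cofactor = 7 * 4 = 28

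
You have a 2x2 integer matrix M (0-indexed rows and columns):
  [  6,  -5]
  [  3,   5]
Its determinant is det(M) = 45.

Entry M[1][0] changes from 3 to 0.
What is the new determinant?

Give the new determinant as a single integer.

det is linear in row 1: changing M[1][0] by delta changes det by delta * cofactor(1,0).
Cofactor C_10 = (-1)^(1+0) * minor(1,0) = 5
Entry delta = 0 - 3 = -3
Det delta = -3 * 5 = -15
New det = 45 + -15 = 30

Answer: 30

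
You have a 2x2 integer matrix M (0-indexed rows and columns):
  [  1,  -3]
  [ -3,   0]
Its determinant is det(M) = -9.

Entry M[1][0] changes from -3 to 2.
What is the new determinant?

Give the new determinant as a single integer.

det is linear in row 1: changing M[1][0] by delta changes det by delta * cofactor(1,0).
Cofactor C_10 = (-1)^(1+0) * minor(1,0) = 3
Entry delta = 2 - -3 = 5
Det delta = 5 * 3 = 15
New det = -9 + 15 = 6

Answer: 6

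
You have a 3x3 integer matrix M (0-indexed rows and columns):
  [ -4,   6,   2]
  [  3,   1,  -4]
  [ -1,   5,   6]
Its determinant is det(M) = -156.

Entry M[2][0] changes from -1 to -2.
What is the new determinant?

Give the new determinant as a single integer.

Answer: -130

Derivation:
det is linear in row 2: changing M[2][0] by delta changes det by delta * cofactor(2,0).
Cofactor C_20 = (-1)^(2+0) * minor(2,0) = -26
Entry delta = -2 - -1 = -1
Det delta = -1 * -26 = 26
New det = -156 + 26 = -130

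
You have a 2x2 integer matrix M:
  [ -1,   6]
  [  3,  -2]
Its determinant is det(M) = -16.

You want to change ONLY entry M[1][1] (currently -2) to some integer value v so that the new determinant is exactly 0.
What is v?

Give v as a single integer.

det is linear in entry M[1][1]: det = old_det + (v - -2) * C_11
Cofactor C_11 = -1
Want det = 0: -16 + (v - -2) * -1 = 0
  (v - -2) = 16 / -1 = -16
  v = -2 + (-16) = -18

Answer: -18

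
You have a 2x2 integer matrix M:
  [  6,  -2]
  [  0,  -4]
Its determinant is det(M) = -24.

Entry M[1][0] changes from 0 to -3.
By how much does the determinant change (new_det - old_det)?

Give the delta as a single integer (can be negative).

Cofactor C_10 = 2
Entry delta = -3 - 0 = -3
Det delta = entry_delta * cofactor = -3 * 2 = -6

Answer: -6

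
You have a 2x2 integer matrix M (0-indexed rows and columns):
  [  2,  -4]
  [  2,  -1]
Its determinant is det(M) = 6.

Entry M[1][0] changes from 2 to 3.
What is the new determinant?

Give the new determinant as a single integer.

Answer: 10

Derivation:
det is linear in row 1: changing M[1][0] by delta changes det by delta * cofactor(1,0).
Cofactor C_10 = (-1)^(1+0) * minor(1,0) = 4
Entry delta = 3 - 2 = 1
Det delta = 1 * 4 = 4
New det = 6 + 4 = 10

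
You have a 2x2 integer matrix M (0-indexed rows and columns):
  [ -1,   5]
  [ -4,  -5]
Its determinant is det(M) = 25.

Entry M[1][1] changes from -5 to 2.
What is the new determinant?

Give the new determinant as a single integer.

Answer: 18

Derivation:
det is linear in row 1: changing M[1][1] by delta changes det by delta * cofactor(1,1).
Cofactor C_11 = (-1)^(1+1) * minor(1,1) = -1
Entry delta = 2 - -5 = 7
Det delta = 7 * -1 = -7
New det = 25 + -7 = 18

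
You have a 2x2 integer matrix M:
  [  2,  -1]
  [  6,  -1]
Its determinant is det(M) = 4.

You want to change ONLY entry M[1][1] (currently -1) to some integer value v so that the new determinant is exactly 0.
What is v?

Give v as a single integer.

Answer: -3

Derivation:
det is linear in entry M[1][1]: det = old_det + (v - -1) * C_11
Cofactor C_11 = 2
Want det = 0: 4 + (v - -1) * 2 = 0
  (v - -1) = -4 / 2 = -2
  v = -1 + (-2) = -3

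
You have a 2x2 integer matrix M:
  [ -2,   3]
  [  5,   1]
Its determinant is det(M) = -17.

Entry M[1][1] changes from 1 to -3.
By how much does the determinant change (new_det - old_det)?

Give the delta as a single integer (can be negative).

Answer: 8

Derivation:
Cofactor C_11 = -2
Entry delta = -3 - 1 = -4
Det delta = entry_delta * cofactor = -4 * -2 = 8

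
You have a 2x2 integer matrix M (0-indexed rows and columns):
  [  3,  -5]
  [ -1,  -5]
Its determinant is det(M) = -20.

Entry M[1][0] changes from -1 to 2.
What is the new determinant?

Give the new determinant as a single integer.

det is linear in row 1: changing M[1][0] by delta changes det by delta * cofactor(1,0).
Cofactor C_10 = (-1)^(1+0) * minor(1,0) = 5
Entry delta = 2 - -1 = 3
Det delta = 3 * 5 = 15
New det = -20 + 15 = -5

Answer: -5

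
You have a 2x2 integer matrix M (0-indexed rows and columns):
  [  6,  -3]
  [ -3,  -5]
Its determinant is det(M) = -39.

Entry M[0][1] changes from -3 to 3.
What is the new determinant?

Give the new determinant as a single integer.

Answer: -21

Derivation:
det is linear in row 0: changing M[0][1] by delta changes det by delta * cofactor(0,1).
Cofactor C_01 = (-1)^(0+1) * minor(0,1) = 3
Entry delta = 3 - -3 = 6
Det delta = 6 * 3 = 18
New det = -39 + 18 = -21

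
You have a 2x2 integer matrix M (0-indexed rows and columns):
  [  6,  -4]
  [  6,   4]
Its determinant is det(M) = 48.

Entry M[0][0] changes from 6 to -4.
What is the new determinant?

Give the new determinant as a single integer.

det is linear in row 0: changing M[0][0] by delta changes det by delta * cofactor(0,0).
Cofactor C_00 = (-1)^(0+0) * minor(0,0) = 4
Entry delta = -4 - 6 = -10
Det delta = -10 * 4 = -40
New det = 48 + -40 = 8

Answer: 8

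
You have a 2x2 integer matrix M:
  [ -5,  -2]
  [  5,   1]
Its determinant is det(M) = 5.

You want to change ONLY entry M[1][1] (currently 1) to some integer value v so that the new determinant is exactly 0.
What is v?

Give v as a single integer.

det is linear in entry M[1][1]: det = old_det + (v - 1) * C_11
Cofactor C_11 = -5
Want det = 0: 5 + (v - 1) * -5 = 0
  (v - 1) = -5 / -5 = 1
  v = 1 + (1) = 2

Answer: 2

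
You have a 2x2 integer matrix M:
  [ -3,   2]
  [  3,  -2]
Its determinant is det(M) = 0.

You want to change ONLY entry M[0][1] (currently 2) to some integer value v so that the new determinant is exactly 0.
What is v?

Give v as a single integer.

det is linear in entry M[0][1]: det = old_det + (v - 2) * C_01
Cofactor C_01 = -3
Want det = 0: 0 + (v - 2) * -3 = 0
  (v - 2) = 0 / -3 = 0
  v = 2 + (0) = 2

Answer: 2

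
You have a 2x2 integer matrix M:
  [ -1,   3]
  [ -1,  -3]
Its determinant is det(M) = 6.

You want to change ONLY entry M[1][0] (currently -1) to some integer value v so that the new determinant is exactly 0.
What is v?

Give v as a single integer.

det is linear in entry M[1][0]: det = old_det + (v - -1) * C_10
Cofactor C_10 = -3
Want det = 0: 6 + (v - -1) * -3 = 0
  (v - -1) = -6 / -3 = 2
  v = -1 + (2) = 1

Answer: 1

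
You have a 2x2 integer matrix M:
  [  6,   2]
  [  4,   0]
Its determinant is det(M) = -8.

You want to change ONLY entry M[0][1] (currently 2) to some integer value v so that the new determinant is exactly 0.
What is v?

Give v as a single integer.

Answer: 0

Derivation:
det is linear in entry M[0][1]: det = old_det + (v - 2) * C_01
Cofactor C_01 = -4
Want det = 0: -8 + (v - 2) * -4 = 0
  (v - 2) = 8 / -4 = -2
  v = 2 + (-2) = 0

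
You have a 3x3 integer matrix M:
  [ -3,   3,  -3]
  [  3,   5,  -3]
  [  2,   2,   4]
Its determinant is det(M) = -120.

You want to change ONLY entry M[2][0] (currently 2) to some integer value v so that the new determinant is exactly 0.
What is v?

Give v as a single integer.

Answer: 22

Derivation:
det is linear in entry M[2][0]: det = old_det + (v - 2) * C_20
Cofactor C_20 = 6
Want det = 0: -120 + (v - 2) * 6 = 0
  (v - 2) = 120 / 6 = 20
  v = 2 + (20) = 22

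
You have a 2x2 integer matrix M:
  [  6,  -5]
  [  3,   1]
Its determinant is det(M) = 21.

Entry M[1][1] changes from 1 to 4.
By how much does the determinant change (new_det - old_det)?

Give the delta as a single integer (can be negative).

Cofactor C_11 = 6
Entry delta = 4 - 1 = 3
Det delta = entry_delta * cofactor = 3 * 6 = 18

Answer: 18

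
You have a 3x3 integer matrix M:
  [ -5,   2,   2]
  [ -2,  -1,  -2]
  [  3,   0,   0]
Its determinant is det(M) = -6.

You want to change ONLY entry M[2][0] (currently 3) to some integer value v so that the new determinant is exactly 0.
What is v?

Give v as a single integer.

det is linear in entry M[2][0]: det = old_det + (v - 3) * C_20
Cofactor C_20 = -2
Want det = 0: -6 + (v - 3) * -2 = 0
  (v - 3) = 6 / -2 = -3
  v = 3 + (-3) = 0

Answer: 0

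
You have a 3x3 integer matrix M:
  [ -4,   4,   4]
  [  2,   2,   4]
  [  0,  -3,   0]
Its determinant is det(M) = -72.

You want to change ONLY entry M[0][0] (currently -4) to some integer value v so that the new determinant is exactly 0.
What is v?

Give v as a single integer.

Answer: 2

Derivation:
det is linear in entry M[0][0]: det = old_det + (v - -4) * C_00
Cofactor C_00 = 12
Want det = 0: -72 + (v - -4) * 12 = 0
  (v - -4) = 72 / 12 = 6
  v = -4 + (6) = 2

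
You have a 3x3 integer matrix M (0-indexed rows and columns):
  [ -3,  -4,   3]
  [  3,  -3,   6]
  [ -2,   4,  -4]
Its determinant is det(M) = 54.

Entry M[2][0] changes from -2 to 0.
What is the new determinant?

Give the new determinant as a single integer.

det is linear in row 2: changing M[2][0] by delta changes det by delta * cofactor(2,0).
Cofactor C_20 = (-1)^(2+0) * minor(2,0) = -15
Entry delta = 0 - -2 = 2
Det delta = 2 * -15 = -30
New det = 54 + -30 = 24

Answer: 24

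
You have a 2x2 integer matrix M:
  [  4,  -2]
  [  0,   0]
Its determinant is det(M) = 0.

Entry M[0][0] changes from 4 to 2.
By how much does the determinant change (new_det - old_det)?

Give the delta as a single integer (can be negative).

Cofactor C_00 = 0
Entry delta = 2 - 4 = -2
Det delta = entry_delta * cofactor = -2 * 0 = 0

Answer: 0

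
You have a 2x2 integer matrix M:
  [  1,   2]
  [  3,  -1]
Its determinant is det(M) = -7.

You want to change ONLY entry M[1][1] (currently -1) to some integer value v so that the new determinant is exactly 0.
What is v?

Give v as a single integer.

det is linear in entry M[1][1]: det = old_det + (v - -1) * C_11
Cofactor C_11 = 1
Want det = 0: -7 + (v - -1) * 1 = 0
  (v - -1) = 7 / 1 = 7
  v = -1 + (7) = 6

Answer: 6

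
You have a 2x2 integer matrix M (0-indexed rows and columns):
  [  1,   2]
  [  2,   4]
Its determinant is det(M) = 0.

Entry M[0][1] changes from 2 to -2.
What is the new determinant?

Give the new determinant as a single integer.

Answer: 8

Derivation:
det is linear in row 0: changing M[0][1] by delta changes det by delta * cofactor(0,1).
Cofactor C_01 = (-1)^(0+1) * minor(0,1) = -2
Entry delta = -2 - 2 = -4
Det delta = -4 * -2 = 8
New det = 0 + 8 = 8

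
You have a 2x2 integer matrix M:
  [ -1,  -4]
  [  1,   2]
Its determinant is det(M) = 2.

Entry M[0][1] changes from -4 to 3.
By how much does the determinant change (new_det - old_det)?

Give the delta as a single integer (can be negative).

Answer: -7

Derivation:
Cofactor C_01 = -1
Entry delta = 3 - -4 = 7
Det delta = entry_delta * cofactor = 7 * -1 = -7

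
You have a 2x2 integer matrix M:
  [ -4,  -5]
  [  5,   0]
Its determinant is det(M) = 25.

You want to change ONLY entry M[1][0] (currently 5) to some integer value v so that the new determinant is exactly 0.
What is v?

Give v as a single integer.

Answer: 0

Derivation:
det is linear in entry M[1][0]: det = old_det + (v - 5) * C_10
Cofactor C_10 = 5
Want det = 0: 25 + (v - 5) * 5 = 0
  (v - 5) = -25 / 5 = -5
  v = 5 + (-5) = 0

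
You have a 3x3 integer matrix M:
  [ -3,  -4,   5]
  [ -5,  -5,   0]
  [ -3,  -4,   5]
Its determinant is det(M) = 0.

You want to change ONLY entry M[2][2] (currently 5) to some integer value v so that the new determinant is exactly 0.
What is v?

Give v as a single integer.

Answer: 5

Derivation:
det is linear in entry M[2][2]: det = old_det + (v - 5) * C_22
Cofactor C_22 = -5
Want det = 0: 0 + (v - 5) * -5 = 0
  (v - 5) = 0 / -5 = 0
  v = 5 + (0) = 5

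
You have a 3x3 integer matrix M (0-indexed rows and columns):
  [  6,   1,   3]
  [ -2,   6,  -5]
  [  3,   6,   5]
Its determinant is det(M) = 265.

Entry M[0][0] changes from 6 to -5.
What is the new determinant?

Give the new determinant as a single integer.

det is linear in row 0: changing M[0][0] by delta changes det by delta * cofactor(0,0).
Cofactor C_00 = (-1)^(0+0) * minor(0,0) = 60
Entry delta = -5 - 6 = -11
Det delta = -11 * 60 = -660
New det = 265 + -660 = -395

Answer: -395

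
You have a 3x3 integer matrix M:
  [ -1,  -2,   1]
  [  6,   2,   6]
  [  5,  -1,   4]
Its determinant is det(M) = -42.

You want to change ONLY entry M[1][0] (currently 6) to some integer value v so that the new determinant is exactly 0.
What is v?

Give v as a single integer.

det is linear in entry M[1][0]: det = old_det + (v - 6) * C_10
Cofactor C_10 = 7
Want det = 0: -42 + (v - 6) * 7 = 0
  (v - 6) = 42 / 7 = 6
  v = 6 + (6) = 12

Answer: 12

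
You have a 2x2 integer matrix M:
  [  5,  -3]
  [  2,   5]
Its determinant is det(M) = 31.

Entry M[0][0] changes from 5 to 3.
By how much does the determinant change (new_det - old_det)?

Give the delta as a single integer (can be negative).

Answer: -10

Derivation:
Cofactor C_00 = 5
Entry delta = 3 - 5 = -2
Det delta = entry_delta * cofactor = -2 * 5 = -10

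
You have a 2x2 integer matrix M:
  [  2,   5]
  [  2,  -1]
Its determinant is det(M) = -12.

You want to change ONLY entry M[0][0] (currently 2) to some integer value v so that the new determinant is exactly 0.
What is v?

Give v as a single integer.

Answer: -10

Derivation:
det is linear in entry M[0][0]: det = old_det + (v - 2) * C_00
Cofactor C_00 = -1
Want det = 0: -12 + (v - 2) * -1 = 0
  (v - 2) = 12 / -1 = -12
  v = 2 + (-12) = -10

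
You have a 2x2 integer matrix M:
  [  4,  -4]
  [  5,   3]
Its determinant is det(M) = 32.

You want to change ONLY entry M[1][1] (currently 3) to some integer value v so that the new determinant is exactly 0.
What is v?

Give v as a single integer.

Answer: -5

Derivation:
det is linear in entry M[1][1]: det = old_det + (v - 3) * C_11
Cofactor C_11 = 4
Want det = 0: 32 + (v - 3) * 4 = 0
  (v - 3) = -32 / 4 = -8
  v = 3 + (-8) = -5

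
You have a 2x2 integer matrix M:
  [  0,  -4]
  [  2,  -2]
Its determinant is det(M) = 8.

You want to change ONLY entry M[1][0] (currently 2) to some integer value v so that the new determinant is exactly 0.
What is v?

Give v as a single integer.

Answer: 0

Derivation:
det is linear in entry M[1][0]: det = old_det + (v - 2) * C_10
Cofactor C_10 = 4
Want det = 0: 8 + (v - 2) * 4 = 0
  (v - 2) = -8 / 4 = -2
  v = 2 + (-2) = 0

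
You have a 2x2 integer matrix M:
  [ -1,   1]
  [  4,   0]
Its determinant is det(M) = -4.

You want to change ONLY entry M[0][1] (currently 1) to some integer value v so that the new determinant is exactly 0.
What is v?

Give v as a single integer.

Answer: 0

Derivation:
det is linear in entry M[0][1]: det = old_det + (v - 1) * C_01
Cofactor C_01 = -4
Want det = 0: -4 + (v - 1) * -4 = 0
  (v - 1) = 4 / -4 = -1
  v = 1 + (-1) = 0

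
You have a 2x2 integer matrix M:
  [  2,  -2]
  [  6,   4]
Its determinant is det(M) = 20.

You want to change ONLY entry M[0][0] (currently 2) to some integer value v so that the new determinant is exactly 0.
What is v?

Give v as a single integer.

Answer: -3

Derivation:
det is linear in entry M[0][0]: det = old_det + (v - 2) * C_00
Cofactor C_00 = 4
Want det = 0: 20 + (v - 2) * 4 = 0
  (v - 2) = -20 / 4 = -5
  v = 2 + (-5) = -3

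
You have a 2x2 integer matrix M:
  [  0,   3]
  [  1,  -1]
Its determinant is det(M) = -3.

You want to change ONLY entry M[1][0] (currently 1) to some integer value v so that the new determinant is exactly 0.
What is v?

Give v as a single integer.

det is linear in entry M[1][0]: det = old_det + (v - 1) * C_10
Cofactor C_10 = -3
Want det = 0: -3 + (v - 1) * -3 = 0
  (v - 1) = 3 / -3 = -1
  v = 1 + (-1) = 0

Answer: 0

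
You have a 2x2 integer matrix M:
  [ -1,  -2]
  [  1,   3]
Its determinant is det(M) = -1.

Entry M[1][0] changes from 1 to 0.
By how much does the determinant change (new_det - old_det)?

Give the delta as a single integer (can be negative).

Answer: -2

Derivation:
Cofactor C_10 = 2
Entry delta = 0 - 1 = -1
Det delta = entry_delta * cofactor = -1 * 2 = -2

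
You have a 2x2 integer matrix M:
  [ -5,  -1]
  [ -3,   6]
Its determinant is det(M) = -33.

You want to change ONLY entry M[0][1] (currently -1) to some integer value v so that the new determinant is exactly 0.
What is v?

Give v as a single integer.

det is linear in entry M[0][1]: det = old_det + (v - -1) * C_01
Cofactor C_01 = 3
Want det = 0: -33 + (v - -1) * 3 = 0
  (v - -1) = 33 / 3 = 11
  v = -1 + (11) = 10

Answer: 10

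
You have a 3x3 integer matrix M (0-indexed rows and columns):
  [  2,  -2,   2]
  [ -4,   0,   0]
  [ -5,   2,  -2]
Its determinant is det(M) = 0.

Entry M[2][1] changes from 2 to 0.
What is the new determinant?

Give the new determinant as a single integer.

Answer: 16

Derivation:
det is linear in row 2: changing M[2][1] by delta changes det by delta * cofactor(2,1).
Cofactor C_21 = (-1)^(2+1) * minor(2,1) = -8
Entry delta = 0 - 2 = -2
Det delta = -2 * -8 = 16
New det = 0 + 16 = 16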